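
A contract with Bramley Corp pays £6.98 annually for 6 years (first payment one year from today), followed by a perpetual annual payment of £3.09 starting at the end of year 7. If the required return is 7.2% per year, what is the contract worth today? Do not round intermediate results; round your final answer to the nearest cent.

PV of 6-year annuity: £6.98 × [1 − (1+0.072)^−6] / 0.072 = 33.06602
Perpetuity value at year 6: £3.09 / 0.072 = 42.91667
PV of perpetuity: 42.91667 / (1+0.072)^6 = 28.27856
Total PV = 33.06602 + 28.27856 = 61.34458

£61.34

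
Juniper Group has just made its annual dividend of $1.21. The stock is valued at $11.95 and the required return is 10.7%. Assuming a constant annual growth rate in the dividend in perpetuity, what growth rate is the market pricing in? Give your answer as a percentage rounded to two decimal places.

P = D₀(1+g)/(r−g) ⇒ P(r−g) = D₀(1+g) ⇒ g(P+D₀) = P·r − D₀
g = (P·r − D₀)/(P + D₀) = ($11.95×0.107 − $1.21) / ($11.95 + $1.21) = 0.005217

0.52%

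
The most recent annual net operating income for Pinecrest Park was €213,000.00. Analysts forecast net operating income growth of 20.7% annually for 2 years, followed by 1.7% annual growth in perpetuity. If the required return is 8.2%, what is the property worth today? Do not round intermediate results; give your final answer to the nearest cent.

€4649790.30

D_1 = 257091.00000
D_2 = 310308.83700
Terminal value at year 2: TV = D_2×(1+g_2)/(r−g_2) = 315584.08723/0.065 = 4855139.80352
P_0 = D_1/(1+r)^1 + D_2/(1+r)^2 + TV/(1+r)^2
    = 237607.20887 + 265057.20990 + 4147125.88409 = 4649790.30286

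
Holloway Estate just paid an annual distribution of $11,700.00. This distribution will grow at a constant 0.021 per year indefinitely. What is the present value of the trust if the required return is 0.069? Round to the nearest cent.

D₁ = D₀ × (1 + g) = $11,700.00 × 1.021 = $11,945.7000
Growing perpetuity: P = D₁ / (r − g) = $11,945.7000 / (0.069 − 0.021) = $248,868.75

$248868.75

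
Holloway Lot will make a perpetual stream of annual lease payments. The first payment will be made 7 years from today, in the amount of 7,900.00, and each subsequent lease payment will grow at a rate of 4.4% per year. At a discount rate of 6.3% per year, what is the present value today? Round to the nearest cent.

288186.68

Value at end of year 6: C₁ / (r − g) = 7,900.00 / (0.063 − 0.044) = 415,789.4737
Discount to today: PV = 415,789.4737 / (1 + 0.063)^6 = 415,789.4737 / 1.442778 = 288,186.68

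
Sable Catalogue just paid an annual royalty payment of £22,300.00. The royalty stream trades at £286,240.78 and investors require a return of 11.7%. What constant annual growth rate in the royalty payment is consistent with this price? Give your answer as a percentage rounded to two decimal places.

P = D₀(1+g)/(r−g) ⇒ P(r−g) = D₀(1+g) ⇒ g(P+D₀) = P·r − D₀
g = (P·r − D₀)/(P + D₀) = (£286,240.78×0.117 − £22,300.00) / (£286,240.78 + £22,300.00) = 0.036268

3.63%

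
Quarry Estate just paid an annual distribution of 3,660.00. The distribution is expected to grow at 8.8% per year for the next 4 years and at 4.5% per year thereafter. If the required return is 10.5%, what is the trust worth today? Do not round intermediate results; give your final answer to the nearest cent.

D_1 = 3982.08000
D_2 = 4332.50304
D_3 = 4713.76331
D_4 = 5128.57448
Terminal value at year 4: TV = D_4×(1+g_2)/(r−g_2) = 5359.36033/0.06 = 89322.67217
P_0 = D_1/(1+r)^1 + D_2/(1+r)^2 + D_3/(1+r)^3 + D_4/(1+r)^4 + TV/(1+r)^4
    = 3603.69231 + 3548.25089 + 3493.66241 + 3439.91376 + 59911.83132 = 73997.35069

73997.35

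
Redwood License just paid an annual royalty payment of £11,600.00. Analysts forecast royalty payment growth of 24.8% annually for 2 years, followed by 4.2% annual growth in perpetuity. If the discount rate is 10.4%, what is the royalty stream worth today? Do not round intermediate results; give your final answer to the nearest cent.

£277065.92

D_1 = 14476.80000
D_2 = 18067.04640
Terminal value at year 2: TV = D_2×(1+g_2)/(r−g_2) = 18825.86235/0.062 = 303642.94111
P_0 = D_1/(1+r)^1 + D_2/(1+r)^2 + TV/(1+r)^2
    = 13113.04348 + 14823.44045 + 249129.43472 = 277065.91865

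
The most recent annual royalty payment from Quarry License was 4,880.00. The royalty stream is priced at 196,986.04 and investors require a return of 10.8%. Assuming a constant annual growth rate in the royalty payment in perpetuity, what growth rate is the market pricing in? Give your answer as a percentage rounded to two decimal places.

8.12%

P = D₀(1+g)/(r−g) ⇒ P(r−g) = D₀(1+g) ⇒ g(P+D₀) = P·r − D₀
g = (P·r − D₀)/(P + D₀) = (196,986.04×0.108 − 4,880.00) / (196,986.04 + 4,880.00) = 0.081215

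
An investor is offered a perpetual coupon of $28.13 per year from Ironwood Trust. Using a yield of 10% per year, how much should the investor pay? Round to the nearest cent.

Level perpetuity: PV = C / r = $28.13 / 0.1 = $281.30

$281.30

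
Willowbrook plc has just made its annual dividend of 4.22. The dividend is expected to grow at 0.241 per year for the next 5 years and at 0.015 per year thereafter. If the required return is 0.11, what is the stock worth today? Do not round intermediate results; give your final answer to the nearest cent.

D_1 = 5.23702
D_2 = 6.49914
D_3 = 8.06543
D_4 = 10.00920
D_5 = 12.42142
Terminal value at year 5: TV = D_5×(1+g_2)/(r−g_2) = 12.60774/0.095 = 132.71310
P_0 = D_1/(1+r)^1 + D_2/(1+r)^2 + D_3/(1+r)^3 + D_4/(1+r)^4 + D_5/(1+r)^5 + TV/(1+r)^5
    = 4.71804 + 5.27485 + 5.89738 + 6.59337 + 7.37151 + 78.75877 = 108.61391

108.61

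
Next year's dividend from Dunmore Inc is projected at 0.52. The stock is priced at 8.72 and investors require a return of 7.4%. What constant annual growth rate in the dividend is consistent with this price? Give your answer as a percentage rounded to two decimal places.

1.44%

P = D₁/(r−g) ⇒ g = r − D₁/P = 0.074 − 0.52/8.72 = 0.014367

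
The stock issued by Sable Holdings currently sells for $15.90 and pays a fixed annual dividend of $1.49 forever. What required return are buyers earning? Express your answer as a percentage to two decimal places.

9.37%

P = C/r ⇒ r = C/P = $1.49/$15.90 = 0.093711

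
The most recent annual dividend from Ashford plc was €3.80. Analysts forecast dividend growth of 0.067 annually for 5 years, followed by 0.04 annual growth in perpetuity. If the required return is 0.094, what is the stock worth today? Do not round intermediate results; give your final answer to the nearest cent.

D_1 = 4.05460
D_2 = 4.32626
D_3 = 4.61612
D_4 = 4.92540
D_5 = 5.25540
Terminal value at year 5: TV = D_5×(1+g_2)/(r−g_2) = 5.46561/0.054 = 101.21509
P_0 = D_1/(1+r)^1 + D_2/(1+r)^2 + D_3/(1+r)^3 + D_4/(1+r)^4 + D_5/(1+r)^5 + TV/(1+r)^5
    = 3.70622 + 3.61475 + 3.52553 + 3.43852 + 3.35366 + 64.58902 = 82.22769

€82.23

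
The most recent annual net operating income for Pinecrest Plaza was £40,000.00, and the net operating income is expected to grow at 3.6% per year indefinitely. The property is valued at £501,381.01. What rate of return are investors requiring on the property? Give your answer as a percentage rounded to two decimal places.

D₁ = £40,000.00 × 1.036 = £41,440.0000
P = D₁/(r − g) ⇒ r = D₁/P + g = £41,440.0000/£501,381.01 + 0.036 = 0.082652 + 0.036 = 0.118652

11.87%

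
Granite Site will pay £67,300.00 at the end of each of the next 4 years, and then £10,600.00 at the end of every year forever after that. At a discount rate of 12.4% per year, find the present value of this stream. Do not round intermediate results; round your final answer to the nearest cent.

£256260.73

PV of 4-year annuity: £67,300.00 × [1 − (1+0.124)^−4] / 0.124 = 202703.40228
Perpetuity value at year 4: £10,600.00 / 0.124 = 85483.87097
PV of perpetuity: 85483.87097 / (1+0.124)^4 = 53557.33212
Total PV = 202703.40228 + 53557.33212 = 256260.73440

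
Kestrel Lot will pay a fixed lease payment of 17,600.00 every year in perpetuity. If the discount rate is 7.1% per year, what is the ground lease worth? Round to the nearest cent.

Level perpetuity: PV = C / r = 17,600.00 / 0.071 = 247,887.32

247887.32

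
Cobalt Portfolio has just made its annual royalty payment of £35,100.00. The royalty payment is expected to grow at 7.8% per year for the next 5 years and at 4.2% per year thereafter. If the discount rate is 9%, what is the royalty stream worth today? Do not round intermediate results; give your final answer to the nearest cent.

£890721.07

D_1 = 37837.80000
D_2 = 40789.14840
D_3 = 43970.70198
D_4 = 47400.41673
D_5 = 51097.64923
Terminal value at year 5: TV = D_5×(1+g_2)/(r−g_2) = 53243.75050/0.048 = 1109244.80212
P_0 = D_1/(1+r)^1 + D_2/(1+r)^2 + D_3/(1+r)^3 + D_4/(1+r)^4 + D_5/(1+r)^5 + TV/(1+r)^5
    = 34713.57798 + 34331.41015 + 33953.44967 + 33579.65023 + 33209.96600 + 720933.01199 = 890721.06602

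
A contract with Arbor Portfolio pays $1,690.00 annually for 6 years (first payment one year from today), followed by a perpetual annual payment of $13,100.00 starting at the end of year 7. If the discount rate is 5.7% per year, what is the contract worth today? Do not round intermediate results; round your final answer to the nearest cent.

PV of 6-year annuity: $1,690.00 × [1 − (1+0.057)^−6] / 0.057 = 8389.18816
Perpetuity value at year 6: $13,100.00 / 0.057 = 229824.56140
PV of perpetuity: 229824.56140 / (1+0.057)^6 = 164795.94309
Total PV = 8389.18816 + 164795.94309 = 173185.13126

$173185.13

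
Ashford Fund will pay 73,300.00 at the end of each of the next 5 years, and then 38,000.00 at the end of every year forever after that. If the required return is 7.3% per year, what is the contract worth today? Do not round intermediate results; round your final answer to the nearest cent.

PV of 5-year annuity: 73,300.00 × [1 − (1+0.073)^−5] / 0.073 = 298145.67108
Perpetuity value at year 5: 38,000.00 / 0.073 = 520547.94521
PV of perpetuity: 520547.94521 / (1+0.073)^5 = 365984.02295
Total PV = 298145.67108 + 365984.02295 = 664129.69403

664129.69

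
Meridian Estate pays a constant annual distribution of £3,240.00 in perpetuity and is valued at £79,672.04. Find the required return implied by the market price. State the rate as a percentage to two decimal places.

4.07%

P = C/r ⇒ r = C/P = £3,240.00/£79,672.04 = 0.040667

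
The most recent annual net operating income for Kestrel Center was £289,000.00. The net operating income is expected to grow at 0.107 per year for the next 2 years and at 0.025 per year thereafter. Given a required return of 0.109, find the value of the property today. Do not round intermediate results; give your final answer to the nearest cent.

£4090217.41

D_1 = 319923.00000
D_2 = 354154.76100
Terminal value at year 2: TV = D_2×(1+g_2)/(r−g_2) = 363008.63003/0.084 = 4321531.30982
P_0 = D_1/(1+r)^1 + D_2/(1+r)^2 + TV/(1+r)^2
    = 288478.80974 + 287958.55941 + 3513780.04036 = 4090217.40951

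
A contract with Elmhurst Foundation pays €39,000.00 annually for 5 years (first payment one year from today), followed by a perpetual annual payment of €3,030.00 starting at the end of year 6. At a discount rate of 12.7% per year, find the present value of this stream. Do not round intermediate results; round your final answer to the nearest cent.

€151304.66

PV of 5-year annuity: €39,000.00 × [1 − (1+0.127)^−5] / 0.127 = 138182.08091
Perpetuity value at year 5: €3,030.00 / 0.127 = 23858.26772
PV of perpetuity: 23858.26772 / (1+0.127)^5 = 13122.58297
Total PV = 138182.08091 + 13122.58297 = 151304.66388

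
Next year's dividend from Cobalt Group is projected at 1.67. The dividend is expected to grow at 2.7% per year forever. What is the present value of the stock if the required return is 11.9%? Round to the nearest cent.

Growing perpetuity: P = D₁ / (r − g) = 1.6700 / (0.119 − 0.027) = 18.15

18.15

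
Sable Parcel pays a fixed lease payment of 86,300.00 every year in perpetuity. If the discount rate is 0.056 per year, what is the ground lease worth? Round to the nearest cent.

Level perpetuity: PV = C / r = 86,300.00 / 0.056 = 1,541,071.43

1541071.43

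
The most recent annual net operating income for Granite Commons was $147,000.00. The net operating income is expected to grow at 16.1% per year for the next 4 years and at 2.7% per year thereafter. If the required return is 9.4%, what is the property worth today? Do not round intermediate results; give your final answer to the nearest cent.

D_1 = 170667.00000
D_2 = 198144.38700
D_3 = 230045.63331
D_4 = 267082.98027
Terminal value at year 4: TV = D_4×(1+g_2)/(r−g_2) = 274294.22074/0.067 = 4093943.59309
P_0 = D_1/(1+r)^1 + D_2/(1+r)^2 + D_3/(1+r)^3 + D_4/(1+r)^4 + TV/(1+r)^4
    = 156002.74223 + 165556.84070 + 175696.06221 + 186456.24152 + 2858068.06034 = 3541779.94700

$3541779.95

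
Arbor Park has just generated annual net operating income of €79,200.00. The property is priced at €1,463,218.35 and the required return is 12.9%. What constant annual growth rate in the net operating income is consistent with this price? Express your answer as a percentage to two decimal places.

7.10%

P = D₀(1+g)/(r−g) ⇒ P(r−g) = D₀(1+g) ⇒ g(P+D₀) = P·r − D₀
g = (P·r − D₀)/(P + D₀) = (€1,463,218.35×0.129 − €79,200.00) / (€1,463,218.35 + €79,200.00) = 0.071028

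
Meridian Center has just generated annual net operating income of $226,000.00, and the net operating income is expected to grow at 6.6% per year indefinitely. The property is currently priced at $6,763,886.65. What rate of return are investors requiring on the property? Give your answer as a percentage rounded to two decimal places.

10.16%

D₁ = $226,000.00 × 1.066 = $240,916.0000
P = D₁/(r − g) ⇒ r = D₁/P + g = $240,916.0000/$6,763,886.65 + 0.066 = 0.035618 + 0.066 = 0.101618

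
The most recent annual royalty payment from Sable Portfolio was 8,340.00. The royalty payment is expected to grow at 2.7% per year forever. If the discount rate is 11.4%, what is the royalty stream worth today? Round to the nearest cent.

D₁ = D₀ × (1 + g) = 8,340.00 × 1.027 = 8,565.1800
Growing perpetuity: P = D₁ / (r − g) = 8,565.1800 / (0.114 − 0.027) = 98,450.34

98450.34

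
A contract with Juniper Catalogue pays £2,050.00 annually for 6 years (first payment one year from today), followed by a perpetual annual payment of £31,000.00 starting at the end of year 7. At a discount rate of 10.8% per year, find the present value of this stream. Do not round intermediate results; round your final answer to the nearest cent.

PV of 6-year annuity: £2,050.00 × [1 − (1+0.108)^−6] / 0.108 = 8722.80006
Perpetuity value at year 6: £31,000.00 / 0.108 = 287037.03704
PV of perpetuity: 287037.03704 / (1+0.108)^6 = 155131.28003
Total PV = 8722.80006 + 155131.28003 = 163854.08009

£163854.08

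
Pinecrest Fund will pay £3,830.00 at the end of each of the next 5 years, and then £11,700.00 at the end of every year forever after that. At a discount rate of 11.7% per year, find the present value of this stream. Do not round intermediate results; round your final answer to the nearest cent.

£71418.30

PV of 5-year annuity: £3,830.00 × [1 − (1+0.117)^−5] / 0.117 = 13909.51990
Perpetuity value at year 5: £11,700.00 / 0.117 = 100000.00000
PV of perpetuity: 100000.00000 / (1+0.117)^5 = 57508.77734
Total PV = 13909.51990 + 57508.77734 = 71418.29724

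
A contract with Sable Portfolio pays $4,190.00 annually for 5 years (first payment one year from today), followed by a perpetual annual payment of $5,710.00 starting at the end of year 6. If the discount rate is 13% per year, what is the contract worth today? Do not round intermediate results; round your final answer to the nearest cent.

$38576.89

PV of 5-year annuity: $4,190.00 × [1 − (1+0.13)^−5] / 0.13 = 14737.19899
Perpetuity value at year 5: $5,710.00 / 0.13 = 43923.07692
PV of perpetuity: 43923.07692 / (1+0.13)^5 = 23839.68642
Total PV = 14737.19899 + 23839.68642 = 38576.88541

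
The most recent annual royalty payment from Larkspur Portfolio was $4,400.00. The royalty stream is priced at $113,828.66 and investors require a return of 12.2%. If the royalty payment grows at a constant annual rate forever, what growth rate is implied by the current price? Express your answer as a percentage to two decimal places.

8.02%

P = D₀(1+g)/(r−g) ⇒ P(r−g) = D₀(1+g) ⇒ g(P+D₀) = P·r − D₀
g = (P·r − D₀)/(P + D₀) = ($113,828.66×0.122 − $4,400.00) / ($113,828.66 + $4,400.00) = 0.080244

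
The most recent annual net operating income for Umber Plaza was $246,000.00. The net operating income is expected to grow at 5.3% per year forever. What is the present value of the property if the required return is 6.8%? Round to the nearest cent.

D₁ = D₀ × (1 + g) = $246,000.00 × 1.053 = $259,038.0000
Growing perpetuity: P = D₁ / (r − g) = $259,038.0000 / (0.068 − 0.053) = $17,269,200.00

$17269200.00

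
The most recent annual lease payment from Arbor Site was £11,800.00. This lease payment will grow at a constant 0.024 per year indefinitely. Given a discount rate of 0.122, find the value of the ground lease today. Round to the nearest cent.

£123297.96

D₁ = D₀ × (1 + g) = £11,800.00 × 1.024 = £12,083.2000
Growing perpetuity: P = D₁ / (r − g) = £12,083.2000 / (0.122 − 0.024) = £123,297.96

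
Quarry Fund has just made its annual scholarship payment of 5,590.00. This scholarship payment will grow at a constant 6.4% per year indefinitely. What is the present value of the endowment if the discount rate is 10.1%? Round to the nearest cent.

D₁ = D₀ × (1 + g) = 5,590.00 × 1.064 = 5,947.7600
Growing perpetuity: P = D₁ / (r − g) = 5,947.7600 / (0.101 − 0.064) = 160,750.27

160750.27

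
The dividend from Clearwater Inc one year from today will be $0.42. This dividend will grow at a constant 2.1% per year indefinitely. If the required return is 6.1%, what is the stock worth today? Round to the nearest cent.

$10.50

Growing perpetuity: P = D₁ / (r − g) = $0.4200 / (0.061 − 0.021) = $10.50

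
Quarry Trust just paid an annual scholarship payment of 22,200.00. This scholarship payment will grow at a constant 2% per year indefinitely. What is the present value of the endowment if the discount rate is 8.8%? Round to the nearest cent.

D₁ = D₀ × (1 + g) = 22,200.00 × 1.02 = 22,644.0000
Growing perpetuity: P = D₁ / (r − g) = 22,644.0000 / (0.088 − 0.02) = 333,000.00

333000.00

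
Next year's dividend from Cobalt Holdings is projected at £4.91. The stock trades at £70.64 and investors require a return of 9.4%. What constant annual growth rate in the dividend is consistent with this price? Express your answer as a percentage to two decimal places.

2.45%

P = D₁/(r−g) ⇒ g = r − D₁/P = 0.094 − £4.91/£70.64 = 0.024493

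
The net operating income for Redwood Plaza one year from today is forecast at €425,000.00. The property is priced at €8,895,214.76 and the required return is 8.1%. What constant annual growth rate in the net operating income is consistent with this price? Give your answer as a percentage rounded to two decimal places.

P = D₁/(r−g) ⇒ g = r − D₁/P = 0.081 − €425,000.00/€8,895,214.76 = 0.033222

3.32%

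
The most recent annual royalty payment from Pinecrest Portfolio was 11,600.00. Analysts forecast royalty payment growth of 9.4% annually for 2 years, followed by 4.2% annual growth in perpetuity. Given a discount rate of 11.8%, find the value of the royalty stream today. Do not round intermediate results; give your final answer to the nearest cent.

D_1 = 12690.40000
D_2 = 13883.29760
Terminal value at year 2: TV = D_2×(1+g_2)/(r−g_2) = 14466.39610/0.076 = 190347.31709
P_0 = D_1/(1+r)^1 + D_2/(1+r)^2 + TV/(1+r)^2
    = 11350.98390 + 11107.31340 + 152287.11273 = 174745.41004

174745.41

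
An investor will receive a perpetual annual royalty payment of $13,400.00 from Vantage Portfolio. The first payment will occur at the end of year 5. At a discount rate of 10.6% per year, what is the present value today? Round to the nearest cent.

$84484.77

Value at end of year 4: C / r = $13,400.00 / 0.106 = $126,415.0943
Discount to today: PV = $126,415.0943 / (1 + 0.106)^4 = $126,415.0943 / 1.496306 = $84,484.77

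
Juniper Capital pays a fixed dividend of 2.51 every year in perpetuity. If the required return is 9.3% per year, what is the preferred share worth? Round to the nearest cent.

26.99

Level perpetuity: PV = C / r = 2.51 / 0.093 = 26.99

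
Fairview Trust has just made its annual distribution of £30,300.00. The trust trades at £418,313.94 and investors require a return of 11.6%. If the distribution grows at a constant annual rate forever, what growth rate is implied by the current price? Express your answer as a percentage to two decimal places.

P = D₀(1+g)/(r−g) ⇒ P(r−g) = D₀(1+g) ⇒ g(P+D₀) = P·r − D₀
g = (P·r − D₀)/(P + D₀) = (£418,313.94×0.116 − £30,300.00) / (£418,313.94 + £30,300.00) = 0.040624

4.06%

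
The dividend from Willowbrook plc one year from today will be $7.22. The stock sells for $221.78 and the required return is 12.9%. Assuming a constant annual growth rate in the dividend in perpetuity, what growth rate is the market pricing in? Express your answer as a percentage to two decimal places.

9.64%

P = D₁/(r−g) ⇒ g = r − D₁/P = 0.129 − $7.22/$221.78 = 0.096445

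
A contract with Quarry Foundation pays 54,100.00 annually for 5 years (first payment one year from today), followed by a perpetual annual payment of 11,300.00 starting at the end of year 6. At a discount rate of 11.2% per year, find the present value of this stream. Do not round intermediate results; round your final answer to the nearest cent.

258284.62

PV of 5-year annuity: 54,100.00 × [1 − (1+0.112)^−5] / 0.112 = 198946.13331
Perpetuity value at year 5: 11,300.00 / 0.112 = 100892.85714
PV of perpetuity: 100892.85714 / (1+0.112)^5 = 59338.48919
Total PV = 198946.13331 + 59338.48919 = 258284.62250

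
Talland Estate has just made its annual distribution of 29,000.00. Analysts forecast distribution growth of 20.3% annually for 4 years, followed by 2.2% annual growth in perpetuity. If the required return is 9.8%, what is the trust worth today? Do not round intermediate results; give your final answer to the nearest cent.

D_1 = 34887.00000
D_2 = 41969.06100
D_3 = 50488.78038
D_4 = 60738.00280
Terminal value at year 4: TV = D_4×(1+g_2)/(r−g_2) = 62074.23886/0.076 = 816766.30082
P_0 = D_1/(1+r)^1 + D_2/(1+r)^2 + D_3/(1+r)^3 + D_4/(1+r)^4 + TV/(1+r)^4
    = 31773.22404 + 34811.64711 + 38140.62975 + 41787.95774 + 561938.06325 = 708451.52190

708451.52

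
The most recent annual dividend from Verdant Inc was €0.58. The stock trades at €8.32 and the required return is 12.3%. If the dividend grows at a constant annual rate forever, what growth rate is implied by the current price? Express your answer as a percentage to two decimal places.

P = D₀(1+g)/(r−g) ⇒ P(r−g) = D₀(1+g) ⇒ g(P+D₀) = P·r − D₀
g = (P·r − D₀)/(P + D₀) = (€8.32×0.123 − €0.58) / (€8.32 + €0.58) = 0.049816

4.98%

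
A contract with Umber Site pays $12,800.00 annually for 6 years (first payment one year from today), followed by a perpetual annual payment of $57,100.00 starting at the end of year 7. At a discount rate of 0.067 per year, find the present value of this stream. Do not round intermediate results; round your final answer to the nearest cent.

$639111.21

PV of 6-year annuity: $12,800.00 × [1 − (1+0.067)^−6] / 0.067 = 61580.88663
Perpetuity value at year 6: $57,100.00 / 0.067 = 852238.80597
PV of perpetuity: 852238.80597 / (1+0.067)^6 = 577530.31951
Total PV = 61580.88663 + 577530.31951 = 639111.20614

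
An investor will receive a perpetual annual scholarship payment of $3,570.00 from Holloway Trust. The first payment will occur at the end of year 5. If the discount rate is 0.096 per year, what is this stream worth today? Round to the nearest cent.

$25772.39

Value at end of year 4: C / r = $3,570.00 / 0.096 = $37,187.5000
Discount to today: PV = $37,187.5000 / (1 + 0.096)^4 = $37,187.5000 / 1.442920 = $25,772.39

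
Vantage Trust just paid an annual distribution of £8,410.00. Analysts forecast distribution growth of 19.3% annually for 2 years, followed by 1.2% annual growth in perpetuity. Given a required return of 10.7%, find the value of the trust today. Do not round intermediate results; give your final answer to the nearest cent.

D_1 = 10033.13000
D_2 = 11969.52409
Terminal value at year 2: TV = D_2×(1+g_2)/(r−g_2) = 12113.15838/0.095 = 127506.93031
P_0 = D_1/(1+r)^1 + D_2/(1+r)^2 + TV/(1+r)^2
    = 9063.35140 + 9767.46000 + 104049.15285 = 122879.96425

£122879.96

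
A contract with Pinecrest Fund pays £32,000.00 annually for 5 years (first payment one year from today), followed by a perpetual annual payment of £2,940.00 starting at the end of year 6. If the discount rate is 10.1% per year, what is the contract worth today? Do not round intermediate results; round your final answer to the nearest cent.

£138988.33

PV of 5-year annuity: £32,000.00 × [1 − (1+0.101)^−5] / 0.101 = 120995.91779
Perpetuity value at year 5: £2,940.00 / 0.101 = 29108.91089
PV of perpetuity: 29108.91089 / (1+0.101)^5 = 17992.41094
Total PV = 120995.91779 + 17992.41094 = 138988.32873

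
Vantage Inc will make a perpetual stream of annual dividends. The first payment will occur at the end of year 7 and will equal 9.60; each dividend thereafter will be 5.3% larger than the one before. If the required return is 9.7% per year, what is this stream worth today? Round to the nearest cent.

Value at end of year 6: C₁ / (r − g) = 9.60 / (0.097 − 0.053) = 218.1818
Discount to today: PV = 218.1818 / (1 + 0.097)^6 = 218.1818 / 1.742769 = 125.19

125.19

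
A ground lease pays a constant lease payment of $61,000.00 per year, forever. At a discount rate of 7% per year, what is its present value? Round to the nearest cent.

Level perpetuity: PV = C / r = $61,000.00 / 0.07 = $871,428.57

$871428.57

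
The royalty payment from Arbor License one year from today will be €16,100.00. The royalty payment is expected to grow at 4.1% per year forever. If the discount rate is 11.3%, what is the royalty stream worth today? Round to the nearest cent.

€223611.11

Growing perpetuity: P = D₁ / (r − g) = €16,100.0000 / (0.113 − 0.041) = €223,611.11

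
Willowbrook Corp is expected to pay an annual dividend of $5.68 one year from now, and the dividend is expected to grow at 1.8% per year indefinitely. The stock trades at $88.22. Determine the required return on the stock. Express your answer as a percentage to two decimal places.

8.24%

P = D₁/(r − g) ⇒ r = D₁/P + g = $5.6800/$88.22 + 0.018 = 0.064384 + 0.018 = 0.082384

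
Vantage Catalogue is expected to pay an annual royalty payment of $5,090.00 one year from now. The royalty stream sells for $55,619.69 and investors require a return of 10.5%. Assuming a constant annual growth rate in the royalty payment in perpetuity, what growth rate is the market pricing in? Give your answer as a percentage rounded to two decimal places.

P = D₁/(r−g) ⇒ g = r − D₁/P = 0.105 − $5,090.00/$55,619.69 = 0.013486

1.35%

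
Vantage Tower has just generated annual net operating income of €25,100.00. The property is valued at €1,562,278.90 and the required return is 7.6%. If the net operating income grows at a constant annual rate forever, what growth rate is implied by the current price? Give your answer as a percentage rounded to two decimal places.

P = D₀(1+g)/(r−g) ⇒ P(r−g) = D₀(1+g) ⇒ g(P+D₀) = P·r − D₀
g = (P·r − D₀)/(P + D₀) = (€1,562,278.90×0.076 − €25,100.00) / (€1,562,278.90 + €25,100.00) = 0.058986

5.90%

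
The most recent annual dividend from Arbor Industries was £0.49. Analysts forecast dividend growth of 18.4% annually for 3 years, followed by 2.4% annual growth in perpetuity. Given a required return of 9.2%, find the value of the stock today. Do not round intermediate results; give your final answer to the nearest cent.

£11.14

D_1 = 0.58016
D_2 = 0.68691
D_3 = 0.81330
Terminal value at year 3: TV = D_3×(1+g_2)/(r−g_2) = 0.83282/0.068 = 12.24735
P_0 = D_1/(1+r)^1 + D_2/(1+r)^2 + D_3/(1+r)^3 + TV/(1+r)^3
    = 0.53128 + 0.57604 + 0.62457 + 9.40534 = 11.13723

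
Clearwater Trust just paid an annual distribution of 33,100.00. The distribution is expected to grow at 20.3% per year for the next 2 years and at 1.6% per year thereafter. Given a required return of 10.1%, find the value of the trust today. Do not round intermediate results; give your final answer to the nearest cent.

548028.62

D_1 = 39819.30000
D_2 = 47902.61790
Terminal value at year 2: TV = D_2×(1+g_2)/(r−g_2) = 48669.05979/0.085 = 572577.17396
P_0 = D_1/(1+r)^1 + D_2/(1+r)^2 + TV/(1+r)^2
    = 36166.48501 + 39517.05856 + 472345.07640 = 548028.61997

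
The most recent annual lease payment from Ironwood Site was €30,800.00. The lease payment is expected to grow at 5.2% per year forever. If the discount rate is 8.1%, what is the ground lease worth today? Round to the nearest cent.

€1117296.55

D₁ = D₀ × (1 + g) = €30,800.00 × 1.052 = €32,401.6000
Growing perpetuity: P = D₁ / (r − g) = €32,401.6000 / (0.081 − 0.052) = €1,117,296.55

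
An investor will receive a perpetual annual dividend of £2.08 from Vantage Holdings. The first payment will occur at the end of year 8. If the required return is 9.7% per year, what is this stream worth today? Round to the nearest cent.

£11.22

Value at end of year 7: C / r = £2.08 / 0.097 = £21.4433
Discount to today: PV = £21.4433 / (1 + 0.097)^7 = £21.4433 / 1.911817 = £11.22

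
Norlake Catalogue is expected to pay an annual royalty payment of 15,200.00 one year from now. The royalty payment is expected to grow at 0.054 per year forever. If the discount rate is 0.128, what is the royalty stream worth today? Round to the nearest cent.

205405.41

Growing perpetuity: P = D₁ / (r − g) = 15,200.0000 / (0.128 − 0.054) = 205,405.41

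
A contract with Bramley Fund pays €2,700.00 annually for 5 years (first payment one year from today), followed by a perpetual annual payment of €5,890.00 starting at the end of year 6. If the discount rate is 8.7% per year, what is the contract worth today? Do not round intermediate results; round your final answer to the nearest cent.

PV of 5-year annuity: €2,700.00 × [1 − (1+0.087)^−5] / 0.087 = 10584.31895
Perpetuity value at year 5: €5,890.00 / 0.087 = 67701.14943
PV of perpetuity: 67701.14943 / (1+0.087)^5 = 44611.65364
Total PV = 10584.31895 + 44611.65364 = 55195.97259

€55195.97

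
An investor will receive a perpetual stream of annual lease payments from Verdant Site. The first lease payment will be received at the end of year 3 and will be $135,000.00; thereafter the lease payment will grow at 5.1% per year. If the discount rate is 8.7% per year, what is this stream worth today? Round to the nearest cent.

$3173746.10

Value at end of year 2: C₁ / (r − g) = $135,000.00 / (0.087 − 0.051) = $3,750,000.0000
Discount to today: PV = $3,750,000.0000 / (1 + 0.087)^2 = $3,750,000.0000 / 1.181569 = $3,173,746.10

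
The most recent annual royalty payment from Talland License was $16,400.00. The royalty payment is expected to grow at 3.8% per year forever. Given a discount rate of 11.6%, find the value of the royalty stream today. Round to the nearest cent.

$218246.15

D₁ = D₀ × (1 + g) = $16,400.00 × 1.038 = $17,023.2000
Growing perpetuity: P = D₁ / (r − g) = $17,023.2000 / (0.116 − 0.038) = $218,246.15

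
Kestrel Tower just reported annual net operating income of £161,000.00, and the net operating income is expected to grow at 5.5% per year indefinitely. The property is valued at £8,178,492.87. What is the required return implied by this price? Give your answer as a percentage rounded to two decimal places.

D₁ = £161,000.00 × 1.055 = £169,855.0000
P = D₁/(r − g) ⇒ r = D₁/P + g = £169,855.0000/£8,178,492.87 + 0.055 = 0.020768 + 0.055 = 0.075768

7.58%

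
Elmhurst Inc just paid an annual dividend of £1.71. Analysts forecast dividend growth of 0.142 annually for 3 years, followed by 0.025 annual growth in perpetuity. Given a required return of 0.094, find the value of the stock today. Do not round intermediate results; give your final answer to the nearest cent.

D_1 = 1.95282
D_2 = 2.23012
D_3 = 2.54680
Terminal value at year 3: TV = D_3×(1+g_2)/(r−g_2) = 2.61047/0.069 = 37.83286
P_0 = D_1/(1+r)^1 + D_2/(1+r)^2 + D_3/(1+r)^3 + TV/(1+r)^3
    = 1.78503 + 1.86335 + 1.94510 + 28.89464 = 34.48811

£34.49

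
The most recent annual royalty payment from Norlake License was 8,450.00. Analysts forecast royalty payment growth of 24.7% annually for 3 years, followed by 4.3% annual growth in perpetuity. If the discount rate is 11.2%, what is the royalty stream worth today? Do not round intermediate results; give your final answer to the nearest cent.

212144.63

D_1 = 10537.15000
D_2 = 13139.82605
D_3 = 16385.36308
Terminal value at year 3: TV = D_3×(1+g_2)/(r−g_2) = 17089.93370/0.069 = 247680.19851
P_0 = D_1/(1+r)^1 + D_2/(1+r)^2 + D_3/(1+r)^3 + TV/(1+r)^3
    = 9475.85432 + 10626.25030 + 11916.30766 + 180126.21586 = 212144.62814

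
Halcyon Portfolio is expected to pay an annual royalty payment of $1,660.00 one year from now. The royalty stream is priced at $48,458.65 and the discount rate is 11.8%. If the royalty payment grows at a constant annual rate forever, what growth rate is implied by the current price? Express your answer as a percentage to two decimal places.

P = D₁/(r−g) ⇒ g = r − D₁/P = 0.118 − $1,660.00/$48,458.65 = 0.083744

8.37%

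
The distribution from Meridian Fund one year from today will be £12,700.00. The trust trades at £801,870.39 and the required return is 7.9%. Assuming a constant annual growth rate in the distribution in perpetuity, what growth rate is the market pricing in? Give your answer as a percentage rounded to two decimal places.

P = D₁/(r−g) ⇒ g = r − D₁/P = 0.079 − £12,700.00/£801,870.39 = 0.063162

6.32%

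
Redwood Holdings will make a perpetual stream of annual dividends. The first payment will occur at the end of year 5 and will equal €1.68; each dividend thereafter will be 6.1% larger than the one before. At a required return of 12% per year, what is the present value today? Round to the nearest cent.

€18.10

Value at end of year 4: C₁ / (r − g) = €1.68 / (0.12 − 0.061) = €28.4746
Discount to today: PV = €28.4746 / (1 + 0.12)^4 = €28.4746 / 1.573519 = €18.10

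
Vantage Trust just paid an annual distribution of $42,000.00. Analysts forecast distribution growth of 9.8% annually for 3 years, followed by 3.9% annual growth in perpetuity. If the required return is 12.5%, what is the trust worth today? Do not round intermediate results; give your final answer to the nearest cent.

D_1 = 46116.00000
D_2 = 50635.36800
D_3 = 55597.63406
Terminal value at year 3: TV = D_3×(1+g_2)/(r−g_2) = 57765.94179/0.086 = 671696.99759
P_0 = D_1/(1+r)^1 + D_2/(1+r)^2 + D_3/(1+r)^3 + TV/(1+r)^3
    = 40992.00000 + 40008.19200 + 39047.99539 + 471754.26991 = 591802.45730

$591802.46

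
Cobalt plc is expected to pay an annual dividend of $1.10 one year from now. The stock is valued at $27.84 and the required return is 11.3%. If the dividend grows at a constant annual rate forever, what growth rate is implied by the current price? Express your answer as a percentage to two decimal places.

P = D₁/(r−g) ⇒ g = r − D₁/P = 0.113 − $1.10/$27.84 = 0.073489

7.35%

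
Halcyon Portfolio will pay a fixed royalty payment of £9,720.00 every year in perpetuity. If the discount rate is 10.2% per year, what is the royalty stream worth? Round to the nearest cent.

Level perpetuity: PV = C / r = £9,720.00 / 0.102 = £95,294.12

£95294.12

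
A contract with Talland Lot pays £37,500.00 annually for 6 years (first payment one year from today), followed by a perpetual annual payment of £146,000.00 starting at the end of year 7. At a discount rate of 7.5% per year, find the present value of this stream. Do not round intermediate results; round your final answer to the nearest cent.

£1437384.33

PV of 6-year annuity: £37,500.00 × [1 − (1+0.075)^−6] / 0.075 = 176019.24077
Perpetuity value at year 6: £146,000.00 / 0.075 = 1946666.66667
PV of perpetuity: 1946666.66667 / (1+0.075)^6 = 1261365.08928
Total PV = 176019.24077 + 1261365.08928 = 1437384.33005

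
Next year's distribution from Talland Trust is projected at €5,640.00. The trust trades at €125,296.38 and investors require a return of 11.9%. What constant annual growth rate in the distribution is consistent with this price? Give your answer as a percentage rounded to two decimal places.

P = D₁/(r−g) ⇒ g = r − D₁/P = 0.119 − €5,640.00/€125,296.38 = 0.073987

7.40%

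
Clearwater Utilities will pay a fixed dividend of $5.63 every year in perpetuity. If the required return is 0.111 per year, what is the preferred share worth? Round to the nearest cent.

Level perpetuity: PV = C / r = $5.63 / 0.111 = $50.72

$50.72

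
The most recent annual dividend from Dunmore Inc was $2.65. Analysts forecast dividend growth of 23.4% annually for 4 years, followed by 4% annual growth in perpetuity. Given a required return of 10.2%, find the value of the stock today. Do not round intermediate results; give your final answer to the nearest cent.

$84.07

D_1 = 3.27010
D_2 = 4.03530
D_3 = 4.97956
D_4 = 6.14478
Terminal value at year 4: TV = D_4×(1+g_2)/(r−g_2) = 6.39057/0.062 = 103.07377
P_0 = D_1/(1+r)^1 + D_2/(1+r)^2 + D_3/(1+r)^3 + D_4/(1+r)^4 + TV/(1+r)^4
    = 2.96742 + 3.32287 + 3.72089 + 4.16658 + 69.89109 = 84.06885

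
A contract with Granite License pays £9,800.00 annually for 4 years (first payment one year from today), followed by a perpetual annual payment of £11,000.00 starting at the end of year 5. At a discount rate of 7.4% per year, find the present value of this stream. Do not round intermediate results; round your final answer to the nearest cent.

PV of 4-year annuity: £9,800.00 × [1 − (1+0.074)^−4] / 0.074 = 32897.10934
Perpetuity value at year 4: £11,000.00 / 0.074 = 148648.64865
PV of perpetuity: 148648.64865 / (1+0.074)^4 = 111723.32184
Total PV = 32897.10934 + 111723.32184 = 144620.43118

£144620.43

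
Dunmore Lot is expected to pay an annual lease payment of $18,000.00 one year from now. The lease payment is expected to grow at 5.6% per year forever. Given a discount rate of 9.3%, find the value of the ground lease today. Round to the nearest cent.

Growing perpetuity: P = D₁ / (r − g) = $18,000.0000 / (0.093 − 0.056) = $486,486.49

$486486.49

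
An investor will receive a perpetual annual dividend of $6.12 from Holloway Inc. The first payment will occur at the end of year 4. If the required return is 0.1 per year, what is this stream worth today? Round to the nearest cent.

Value at end of year 3: C / r = $6.12 / 0.1 = $61.2000
Discount to today: PV = $61.2000 / (1 + 0.1)^3 = $61.2000 / 1.331000 = $45.98

$45.98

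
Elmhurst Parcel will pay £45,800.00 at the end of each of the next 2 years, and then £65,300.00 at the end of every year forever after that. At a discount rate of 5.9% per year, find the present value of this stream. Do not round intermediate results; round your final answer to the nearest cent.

£1070978.34

PV of 2-year annuity: £45,800.00 × [1 − (1+0.059)^−2] / 0.059 = 84087.20255
Perpetuity value at year 2: £65,300.00 / 0.059 = 1106779.66102
PV of perpetuity: 1106779.66102 / (1+0.059)^2 = 986891.13861
Total PV = 84087.20255 + 986891.13861 = 1070978.34116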